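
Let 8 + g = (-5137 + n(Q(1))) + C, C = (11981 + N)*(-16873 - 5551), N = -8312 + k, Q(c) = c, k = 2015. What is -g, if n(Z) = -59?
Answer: 127463220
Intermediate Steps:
N = -6297 (N = -8312 + 2015 = -6297)
C = -127458016 (C = (11981 - 6297)*(-16873 - 5551) = 5684*(-22424) = -127458016)
g = -127463220 (g = -8 + ((-5137 - 59) - 127458016) = -8 + (-5196 - 127458016) = -8 - 127463212 = -127463220)
-g = -1*(-127463220) = 127463220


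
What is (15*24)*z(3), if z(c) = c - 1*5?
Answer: -720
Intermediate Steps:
z(c) = -5 + c (z(c) = c - 5 = -5 + c)
(15*24)*z(3) = (15*24)*(-5 + 3) = 360*(-2) = -720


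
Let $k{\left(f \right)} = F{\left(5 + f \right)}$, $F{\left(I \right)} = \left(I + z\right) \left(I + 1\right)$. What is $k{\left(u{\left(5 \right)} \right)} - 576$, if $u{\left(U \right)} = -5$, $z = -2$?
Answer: $-578$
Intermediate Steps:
$F{\left(I \right)} = \left(1 + I\right) \left(-2 + I\right)$ ($F{\left(I \right)} = \left(I - 2\right) \left(I + 1\right) = \left(-2 + I\right) \left(1 + I\right) = \left(1 + I\right) \left(-2 + I\right)$)
$k{\left(f \right)} = -7 + \left(5 + f\right)^{2} - f$ ($k{\left(f \right)} = -2 + \left(5 + f\right)^{2} - \left(5 + f\right) = -7 + \left(5 + f\right)^{2} - f$)
$k{\left(u{\left(5 \right)} \right)} - 576 = \left(-7 + \left(5 - 5\right)^{2} - -5\right) - 576 = \left(-7 + 0^{2} + 5\right) - 576 = \left(-7 + 0 + 5\right) - 576 = -2 - 576 = -578$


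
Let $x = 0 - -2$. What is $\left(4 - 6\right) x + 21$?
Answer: $17$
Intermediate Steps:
$x = 2$ ($x = 0 + 2 = 2$)
$\left(4 - 6\right) x + 21 = \left(4 - 6\right) 2 + 21 = \left(-2\right) 2 + 21 = -4 + 21 = 17$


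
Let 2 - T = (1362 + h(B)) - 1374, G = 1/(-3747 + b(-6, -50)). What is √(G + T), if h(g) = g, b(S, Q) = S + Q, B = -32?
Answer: √665285411/3803 ≈ 6.7823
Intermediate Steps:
b(S, Q) = Q + S
G = -1/3803 (G = 1/(-3747 + (-50 - 6)) = 1/(-3747 - 56) = 1/(-3803) = -1/3803 ≈ -0.00026295)
T = 46 (T = 2 - ((1362 - 32) - 1374) = 2 - (1330 - 1374) = 2 - 1*(-44) = 2 + 44 = 46)
√(G + T) = √(-1/3803 + 46) = √(174937/3803) = √665285411/3803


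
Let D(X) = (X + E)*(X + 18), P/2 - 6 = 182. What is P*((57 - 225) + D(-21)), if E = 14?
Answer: -55272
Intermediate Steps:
P = 376 (P = 12 + 2*182 = 12 + 364 = 376)
D(X) = (14 + X)*(18 + X) (D(X) = (X + 14)*(X + 18) = (14 + X)*(18 + X))
P*((57 - 225) + D(-21)) = 376*((57 - 225) + (252 + (-21)² + 32*(-21))) = 376*(-168 + (252 + 441 - 672)) = 376*(-168 + 21) = 376*(-147) = -55272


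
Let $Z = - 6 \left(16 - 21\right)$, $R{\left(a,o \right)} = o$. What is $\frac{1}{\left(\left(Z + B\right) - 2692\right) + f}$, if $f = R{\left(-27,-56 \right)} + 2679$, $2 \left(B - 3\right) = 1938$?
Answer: $\frac{1}{933} \approx 0.0010718$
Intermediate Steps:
$B = 972$ ($B = 3 + \frac{1}{2} \cdot 1938 = 3 + 969 = 972$)
$f = 2623$ ($f = -56 + 2679 = 2623$)
$Z = 30$ ($Z = \left(-6\right) \left(-5\right) = 30$)
$\frac{1}{\left(\left(Z + B\right) - 2692\right) + f} = \frac{1}{\left(\left(30 + 972\right) - 2692\right) + 2623} = \frac{1}{\left(1002 - 2692\right) + 2623} = \frac{1}{-1690 + 2623} = \frac{1}{933}$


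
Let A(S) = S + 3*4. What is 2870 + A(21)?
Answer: 2903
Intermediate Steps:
A(S) = 12 + S (A(S) = S + 12 = 12 + S)
2870 + A(21) = 2870 + (12 + 21) = 2870 + 33 = 2903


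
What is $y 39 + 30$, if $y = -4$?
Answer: $-126$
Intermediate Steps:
$y 39 + 30 = \left(-4\right) 39 + 30 = -156 + 30 = -126$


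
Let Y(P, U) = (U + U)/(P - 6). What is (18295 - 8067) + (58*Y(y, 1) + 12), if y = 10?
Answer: 10269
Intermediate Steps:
Y(P, U) = 2*U/(-6 + P) (Y(P, U) = (2*U)/(-6 + P) = 2*U/(-6 + P))
(18295 - 8067) + (58*Y(y, 1) + 12) = (18295 - 8067) + (58*(2*1/(-6 + 10)) + 12) = 10228 + (58*(2*1/4) + 12) = 10228 + (58*(2*1*(¼)) + 12) = 10228 + (58*(½) + 12) = 10228 + (29 + 12) = 10228 + 41 = 10269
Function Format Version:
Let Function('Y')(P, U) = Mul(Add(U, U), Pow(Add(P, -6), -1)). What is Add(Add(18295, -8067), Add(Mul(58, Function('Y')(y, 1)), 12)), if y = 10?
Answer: 10269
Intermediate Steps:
Function('Y')(P, U) = Mul(2, U, Pow(Add(-6, P), -1)) (Function('Y')(P, U) = Mul(Mul(2, U), Pow(Add(-6, P), -1)) = Mul(2, U, Pow(Add(-6, P), -1)))
Add(Add(18295, -8067), Add(Mul(58, Function('Y')(y, 1)), 12)) = Add(Add(18295, -8067), Add(Mul(58, Mul(2, 1, Pow(Add(-6, 10), -1))), 12)) = Add(10228, Add(Mul(58, Mul(2, 1, Pow(4, -1))), 12)) = Add(10228, Add(Mul(58, Mul(2, 1, Rational(1, 4))), 12)) = Add(10228, Add(Mul(58, Rational(1, 2)), 12)) = Add(10228, Add(29, 12)) = Add(10228, 41) = 10269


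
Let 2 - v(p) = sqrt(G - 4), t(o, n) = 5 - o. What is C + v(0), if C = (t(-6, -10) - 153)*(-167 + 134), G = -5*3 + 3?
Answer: 4688 - 4*I ≈ 4688.0 - 4.0*I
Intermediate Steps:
G = -12 (G = -15 + 3 = -12)
v(p) = 2 - 4*I (v(p) = 2 - sqrt(-12 - 4) = 2 - sqrt(-16) = 2 - 4*I)
C = 4686 (C = ((5 - 1*(-6)) - 153)*(-167 + 134) = ((5 + 6) - 153)*(-33) = (11 - 153)*(-33) = -142*(-33) = 4686)
C + v(0) = 4686 + (2 - 4*I) = 4688 - 4*I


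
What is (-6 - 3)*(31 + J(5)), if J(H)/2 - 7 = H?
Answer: -495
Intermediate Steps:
J(H) = 14 + 2*H
(-6 - 3)*(31 + J(5)) = (-6 - 3)*(31 + (14 + 2*5)) = -9*(31 + (14 + 10)) = -9*(31 + 24) = -9*55 = -495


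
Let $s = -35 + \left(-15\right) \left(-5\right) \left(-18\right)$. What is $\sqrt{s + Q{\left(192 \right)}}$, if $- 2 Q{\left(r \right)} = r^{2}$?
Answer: $i \sqrt{19817} \approx 140.77 i$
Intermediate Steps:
$Q{\left(r \right)} = - \frac{r^{2}}{2}$
$s = -1385$ ($s = -35 + 75 \left(-18\right) = -35 - 1350 = -1385$)
$\sqrt{s + Q{\left(192 \right)}} = \sqrt{-1385 - \frac{192^{2}}{2}} = \sqrt{-1385 - 18432} = \sqrt{-19817} = i \sqrt{19817}$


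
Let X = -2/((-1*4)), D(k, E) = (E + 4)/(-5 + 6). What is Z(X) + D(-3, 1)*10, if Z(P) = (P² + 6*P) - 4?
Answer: 197/4 ≈ 49.250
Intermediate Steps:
D(k, E) = 4 + E (D(k, E) = (4 + E)/1 = (4 + E)*1 = 4 + E)
X = ½ (X = -2/(-4) = -2*(-¼) = ½ ≈ 0.50000)
Z(P) = -4 + P² + 6*P
Z(X) + D(-3, 1)*10 = (-4 + (½)² + 6*(½)) + (4 + 1)*10 = (-4 + ¼ + 3) + 5*10 = -¾ + 50 = 197/4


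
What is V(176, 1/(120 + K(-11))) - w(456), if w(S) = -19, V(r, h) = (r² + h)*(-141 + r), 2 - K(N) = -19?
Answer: 152869274/141 ≈ 1.0842e+6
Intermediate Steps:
K(N) = 21 (K(N) = 2 - 1*(-19) = 2 + 19 = 21)
V(r, h) = (-141 + r)*(h + r²) (V(r, h) = (h + r²)*(-141 + r) = (-141 + r)*(h + r²))
V(176, 1/(120 + K(-11))) - w(456) = (176³ - 141/(120 + 21) - 141*176² + 176/(120 + 21)) - 1*(-19) = (5451776 - 141/141 - 141*30976 + 176/141) + 19 = (5451776 - 141*1/141 - 4367616 + (1/141)*176) + 19 = (5451776 - 1 - 4367616 + 176/141) + 19 = 152866595/141 + 19 = 152869274/141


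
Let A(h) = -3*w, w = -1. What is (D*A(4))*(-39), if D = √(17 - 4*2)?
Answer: -351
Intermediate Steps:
A(h) = 3 (A(h) = -3*(-1) = 3)
D = 3 (D = √(17 - 8) = √9 = 3)
(D*A(4))*(-39) = (3*3)*(-39) = 9*(-39) = -351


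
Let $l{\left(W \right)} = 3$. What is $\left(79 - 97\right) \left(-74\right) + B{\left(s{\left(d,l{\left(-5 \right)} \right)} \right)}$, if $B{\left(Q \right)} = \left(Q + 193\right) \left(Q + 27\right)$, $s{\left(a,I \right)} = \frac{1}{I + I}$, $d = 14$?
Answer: $\frac{236869}{36} \approx 6579.7$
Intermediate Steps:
$s{\left(a,I \right)} = \frac{1}{2 I}$
$B{\left(Q \right)} = \left(27 + Q\right) \left(193 + Q\right)$ ($B{\left(Q \right)} = \left(193 + Q\right) \left(27 + Q\right) = \left(27 + Q\right) \left(193 + Q\right)$)
$\left(79 - 97\right) \left(-74\right) + B{\left(s{\left(d,l{\left(-5 \right)} \right)} \right)} = \left(79 - 97\right) \left(-74\right) + \left(5211 + \left(\frac{1}{2 \cdot 3}\right)^{2} + 220 \frac{1}{2 \cdot 3}\right) = \left(-18\right) \left(-74\right) + \left(5211 + \left(\frac{1}{2} \cdot \frac{1}{3}\right)^{2} + 220 \cdot \frac{1}{2} \cdot \frac{1}{3}\right) = 1332 + \left(5211 + \left(\frac{1}{6}\right)^{2} + 220 \cdot \frac{1}{6}\right) = 1332 + \left(5211 + \frac{1}{36} + \frac{110}{3}\right) = 1332 + \frac{188917}{36} = \frac{236869}{36}$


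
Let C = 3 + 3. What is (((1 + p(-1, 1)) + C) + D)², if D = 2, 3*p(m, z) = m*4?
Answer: 529/9 ≈ 58.778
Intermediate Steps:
p(m, z) = 4*m/3 (p(m, z) = (m*4)/3 = (4*m)/3 = 4*m/3)
C = 6
(((1 + p(-1, 1)) + C) + D)² = (((1 + (4/3)*(-1)) + 6) + 2)² = (((1 - 4/3) + 6) + 2)² = ((-⅓ + 6) + 2)² = (17/3 + 2)² = (23/3)² = 529/9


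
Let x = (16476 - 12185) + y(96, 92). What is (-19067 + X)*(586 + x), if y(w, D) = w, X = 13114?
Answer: -29604269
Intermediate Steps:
x = 4387 (x = (16476 - 12185) + 96 = 4291 + 96 = 4387)
(-19067 + X)*(586 + x) = (-19067 + 13114)*(586 + 4387) = -5953*4973 = -29604269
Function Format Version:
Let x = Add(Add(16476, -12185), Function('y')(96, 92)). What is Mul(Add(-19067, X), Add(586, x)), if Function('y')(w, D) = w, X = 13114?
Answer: -29604269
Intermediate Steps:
x = 4387 (x = Add(Add(16476, -12185), 96) = Add(4291, 96) = 4387)
Mul(Add(-19067, X), Add(586, x)) = Mul(Add(-19067, 13114), Add(586, 4387)) = Mul(-5953, 4973) = -29604269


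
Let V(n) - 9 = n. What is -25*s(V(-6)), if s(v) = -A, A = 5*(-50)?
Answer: -6250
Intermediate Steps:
A = -250
V(n) = 9 + n
s(v) = 250 (s(v) = -1*(-250) = 250)
-25*s(V(-6)) = -25*250 = -6250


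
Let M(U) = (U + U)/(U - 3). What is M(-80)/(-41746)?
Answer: -80/1732459 ≈ -4.6177e-5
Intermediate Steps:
M(U) = 2*U/(-3 + U) (M(U) = (2*U)/(-3 + U) = 2*U/(-3 + U))
M(-80)/(-41746) = (2*(-80)/(-3 - 80))/(-41746) = (2*(-80)/(-83))*(-1/41746) = (2*(-80)*(-1/83))*(-1/41746) = (160/83)*(-1/41746) = -80/1732459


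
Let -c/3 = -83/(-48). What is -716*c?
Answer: 14857/4 ≈ 3714.3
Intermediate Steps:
c = -83/16 (c = -(-249)/(-48) = -(-249)*(-1)/48 = -3*83/48 = -83/16 ≈ -5.1875)
-716*c = -716*(-83/16) = 14857/4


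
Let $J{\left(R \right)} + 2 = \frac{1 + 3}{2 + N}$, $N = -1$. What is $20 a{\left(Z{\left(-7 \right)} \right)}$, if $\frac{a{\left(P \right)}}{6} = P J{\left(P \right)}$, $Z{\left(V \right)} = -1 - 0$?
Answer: $-240$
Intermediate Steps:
$J{\left(R \right)} = 2$ ($J{\left(R \right)} = -2 + \frac{1 + 3}{2 - 1} = -2 + \frac{4}{1} = -2 + 4 \cdot 1 = -2 + 4 = 2$)
$Z{\left(V \right)} = -1$ ($Z{\left(V \right)} = -1 + 0 = -1$)
$a{\left(P \right)} = 12 P$ ($a{\left(P \right)} = 6 P 2 = 6 \cdot 2 P = 12 P$)
$20 a{\left(Z{\left(-7 \right)} \right)} = 20 \cdot 12 \left(-1\right) = 20 \left(-12\right) = -240$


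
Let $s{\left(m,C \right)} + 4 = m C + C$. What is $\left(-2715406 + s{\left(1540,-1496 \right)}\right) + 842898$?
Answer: $-4177848$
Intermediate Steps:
$s{\left(m,C \right)} = -4 + C + C m$ ($s{\left(m,C \right)} = -4 + \left(m C + C\right) = -4 + \left(C m + C\right) = -4 + \left(C + C m\right) = -4 + C + C m$)
$\left(-2715406 + s{\left(1540,-1496 \right)}\right) + 842898 = \left(-2715406 - 2305340\right) + 842898 = -5020746 + 842898 = -4177848$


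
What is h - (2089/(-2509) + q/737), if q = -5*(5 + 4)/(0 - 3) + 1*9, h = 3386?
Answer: 6262643715/1849133 ≈ 3386.8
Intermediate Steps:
q = 24 (q = -45/(-3) + 9 = -45*(-1)/3 + 9 = -5*(-3) + 9 = 15 + 9 = 24)
h - (2089/(-2509) + q/737) = 3386 - (2089/(-2509) + 24/737) = 3386 - (2089*(-1/2509) + 24*(1/737)) = 3386 - (-2089/2509 + 24/737) = 3386 - 1*(-1479377/1849133) = 3386 + 1479377/1849133 = 6262643715/1849133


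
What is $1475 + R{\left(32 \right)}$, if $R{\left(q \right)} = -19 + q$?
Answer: $1488$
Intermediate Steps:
$1475 + R{\left(32 \right)} = 1475 + \left(-19 + 32\right) = 1475 + 13 = 1488$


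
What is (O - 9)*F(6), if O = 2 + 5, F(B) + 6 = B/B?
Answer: 10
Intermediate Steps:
F(B) = -5 (F(B) = -6 + B/B = -6 + 1 = -5)
O = 7
(O - 9)*F(6) = (7 - 9)*(-5) = -2*(-5) = 10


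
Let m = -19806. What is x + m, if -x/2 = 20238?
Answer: -60282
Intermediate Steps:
x = -40476 (x = -2*20238 = -40476)
x + m = -40476 - 19806 = -60282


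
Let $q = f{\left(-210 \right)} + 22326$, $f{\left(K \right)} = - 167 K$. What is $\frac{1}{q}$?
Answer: $\frac{1}{57396} \approx 1.7423 \cdot 10^{-5}$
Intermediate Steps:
$q = 57396$ ($q = \left(-167\right) \left(-210\right) + 22326 = 35070 + 22326 = 57396$)
$\frac{1}{q} = \frac{1}{57396}$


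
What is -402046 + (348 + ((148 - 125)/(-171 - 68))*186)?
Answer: -96010100/239 ≈ -4.0172e+5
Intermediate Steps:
-402046 + (348 + ((148 - 125)/(-171 - 68))*186) = -402046 + (348 + (23/(-239))*186) = -402046 + (348 + (23*(-1/239))*186) = -402046 + (348 - 23/239*186) = -402046 + (348 - 4278/239) = -402046 + 78894/239 = -96010100/239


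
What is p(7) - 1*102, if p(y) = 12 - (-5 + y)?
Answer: -92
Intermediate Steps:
p(y) = 17 - y (p(y) = 12 + (5 - y) = 17 - y)
p(7) - 1*102 = (17 - 1*7) - 1*102 = (17 - 7) - 102 = 10 - 102 = -92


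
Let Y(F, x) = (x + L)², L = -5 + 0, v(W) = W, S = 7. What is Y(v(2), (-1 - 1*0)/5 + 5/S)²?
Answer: 607573201/1500625 ≈ 404.88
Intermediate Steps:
L = -5
Y(F, x) = (-5 + x)² (Y(F, x) = (x - 5)² = (-5 + x)²)
Y(v(2), (-1 - 1*0)/5 + 5/S)² = ((-5 + ((-1 - 1*0)/5 + 5/7))²)² = ((-5 + ((-1 + 0)*(⅕) + 5*(⅐)))²)² = ((-5 + (-1*⅕ + 5/7))²)² = ((-5 + (-⅕ + 5/7))²)² = ((-5 + 18/35)²)² = ((-157/35)²)² = (24649/1225)² = 607573201/1500625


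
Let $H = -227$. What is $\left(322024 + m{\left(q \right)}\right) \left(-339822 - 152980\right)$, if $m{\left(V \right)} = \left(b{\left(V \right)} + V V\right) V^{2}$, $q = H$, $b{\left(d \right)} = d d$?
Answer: $-2617171731112212$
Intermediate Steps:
$b{\left(d \right)} = d^{2}$
$q = -227$
$m{\left(V \right)} = 2 V^{4}$ ($m{\left(V \right)} = \left(V^{2} + V V\right) V^{2} = \left(V^{2} + V^{2}\right) V^{2} = 2 V^{2} V^{2} = 2 V^{4}$)
$\left(322024 + m{\left(q \right)}\right) \left(-339822 - 152980\right) = \left(322024 + 2 \left(-227\right)^{4}\right) \left(-339822 - 152980\right) = \left(322024 + 2 \cdot 2655237841\right) \left(-492802\right) = \left(322024 + 5310475682\right) \left(-492802\right) = 5310797706 \left(-492802\right) = -2617171731112212$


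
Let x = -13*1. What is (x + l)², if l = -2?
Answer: 225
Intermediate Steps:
x = -13
(x + l)² = (-13 - 2)² = (-15)² = 225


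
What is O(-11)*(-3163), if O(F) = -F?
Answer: -34793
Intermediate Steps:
O(-11)*(-3163) = -1*(-11)*(-3163) = 11*(-3163) = -34793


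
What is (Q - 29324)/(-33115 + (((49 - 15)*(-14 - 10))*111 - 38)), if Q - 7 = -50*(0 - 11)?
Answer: 9589/41243 ≈ 0.23250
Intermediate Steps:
Q = 557 (Q = 7 - 50*(0 - 11) = 7 - 50*(-11) = 7 + 550 = 557)
(Q - 29324)/(-33115 + (((49 - 15)*(-14 - 10))*111 - 38)) = (557 - 29324)/(-33115 + (((49 - 15)*(-14 - 10))*111 - 38)) = -28767/(-33115 + ((34*(-24))*111 - 38)) = -28767/(-33115 + (-816*111 - 38)) = -28767/(-33115 + (-90576 - 38)) = -28767/(-33115 - 90614) = -28767/(-123729) = -28767*(-1/123729) = 9589/41243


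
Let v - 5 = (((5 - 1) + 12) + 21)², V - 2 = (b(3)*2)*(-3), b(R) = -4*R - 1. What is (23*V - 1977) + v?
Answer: 1237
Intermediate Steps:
b(R) = -1 - 4*R
V = 80 (V = 2 + ((-1 - 4*3)*2)*(-3) = 2 + ((-1 - 12)*2)*(-3) = 2 - 13*2*(-3) = 2 - 26*(-3) = 2 + 78 = 80)
v = 1374 (v = 5 + (((5 - 1) + 12) + 21)² = 5 + ((4 + 12) + 21)² = 5 + (16 + 21)² = 5 + 37² = 5 + 1369 = 1374)
(23*V - 1977) + v = (23*80 - 1977) + 1374 = (1840 - 1977) + 1374 = -137 + 1374 = 1237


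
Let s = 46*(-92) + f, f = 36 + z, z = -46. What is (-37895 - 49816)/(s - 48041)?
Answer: 87711/52283 ≈ 1.6776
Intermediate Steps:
f = -10 (f = 36 - 46 = -10)
s = -4242 (s = 46*(-92) - 10 = -4232 - 10 = -4242)
(-37895 - 49816)/(s - 48041) = (-37895 - 49816)/(-4242 - 48041) = -87711/(-52283) = -87711*(-1/52283) = 87711/52283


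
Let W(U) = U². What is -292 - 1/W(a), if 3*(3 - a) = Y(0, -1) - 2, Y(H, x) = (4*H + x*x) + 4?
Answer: -1169/4 ≈ -292.25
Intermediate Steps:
Y(H, x) = 4 + x² + 4*H (Y(H, x) = (4*H + x²) + 4 = (x² + 4*H) + 4 = 4 + x² + 4*H)
a = 2 (a = 3 - ((4 + (-1)² + 4*0) - 2)/3 = 3 - ((4 + 1 + 0) - 2)/3 = 3 - (5 - 2)/3 = 3 - ⅓*3 = 3 - 1 = 2)
-292 - 1/W(a) = -292 - 1/(2²) = -292 - 1/4 = -292 - 1*¼ = -292 - ¼ = -1169/4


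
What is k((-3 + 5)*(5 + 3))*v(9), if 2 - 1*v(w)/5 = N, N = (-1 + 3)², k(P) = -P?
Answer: 160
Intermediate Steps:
N = 4 (N = 2² = 4)
v(w) = -10 (v(w) = 10 - 5*4 = 10 - 20 = -10)
k((-3 + 5)*(5 + 3))*v(9) = -(-3 + 5)*(5 + 3)*(-10) = -2*8*(-10) = -1*16*(-10) = -16*(-10) = 160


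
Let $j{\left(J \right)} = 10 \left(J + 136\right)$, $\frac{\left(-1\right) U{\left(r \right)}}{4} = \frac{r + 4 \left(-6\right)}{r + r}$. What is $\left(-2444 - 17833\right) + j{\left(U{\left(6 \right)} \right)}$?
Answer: $-18857$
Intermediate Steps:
$U{\left(r \right)} = - \frac{2 \left(-24 + r\right)}{r}$ ($U{\left(r \right)} = - 4 \frac{r + 4 \left(-6\right)}{r + r} = - 4 \frac{r - 24}{2 r} = - 4 \left(-24 + r\right) \frac{1}{2 r} = - 4 \frac{-24 + r}{2 r} = - \frac{2 \left(-24 + r\right)}{r}$)
$j{\left(J \right)} = 1360 + 10 J$ ($j{\left(J \right)} = 10 \left(136 + J\right) = 1360 + 10 J$)
$\left(-2444 - 17833\right) + j{\left(U{\left(6 \right)} \right)} = \left(-2444 - 17833\right) + \left(1360 + 10 \left(-2 + \frac{48}{6}\right)\right) = -20277 + \left(1360 + 10 \left(-2 + 48 \cdot \frac{1}{6}\right)\right) = -20277 + \left(1360 + 10 \left(-2 + 8\right)\right) = -20277 + \left(1360 + 10 \cdot 6\right) = -20277 + \left(1360 + 60\right) = -20277 + 1420 = -18857$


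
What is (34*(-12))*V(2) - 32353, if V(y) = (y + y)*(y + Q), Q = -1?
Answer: -33985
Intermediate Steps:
V(y) = 2*y*(-1 + y) (V(y) = (y + y)*(y - 1) = (2*y)*(-1 + y) = 2*y*(-1 + y))
(34*(-12))*V(2) - 32353 = (34*(-12))*(2*2*(-1 + 2)) - 32353 = -816*2 - 32353 = -408*4 - 32353 = -1632 - 32353 = -33985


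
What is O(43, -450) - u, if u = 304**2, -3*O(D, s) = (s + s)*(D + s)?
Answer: -214516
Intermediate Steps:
O(D, s) = -2*s*(D + s)/3 (O(D, s) = -(s + s)*(D + s)/3 = -2*s*(D + s)/3)
u = 92416
O(43, -450) - u = -2/3*(-450)*(43 - 450) - 1*92416 = -2/3*(-450)*(-407) - 92416 = -122100 - 92416 = -214516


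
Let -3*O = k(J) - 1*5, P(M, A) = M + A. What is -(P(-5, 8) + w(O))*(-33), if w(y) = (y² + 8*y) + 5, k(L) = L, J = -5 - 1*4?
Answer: 6644/3 ≈ 2214.7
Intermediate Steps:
J = -9 (J = -5 - 4 = -9)
P(M, A) = A + M
O = 14/3 (O = -(-9 - 1*5)/3 = -(-9 - 5)/3 = -⅓*(-14) = 14/3 ≈ 4.6667)
w(y) = 5 + y² + 8*y
-(P(-5, 8) + w(O))*(-33) = -((8 - 5) + (5 + (14/3)² + 8*(14/3)))*(-33) = -(3 + (5 + 196/9 + 112/3))*(-33) = -(3 + 577/9)*(-33) = -604*(-33)/9 = -1*(-6644/3) = 6644/3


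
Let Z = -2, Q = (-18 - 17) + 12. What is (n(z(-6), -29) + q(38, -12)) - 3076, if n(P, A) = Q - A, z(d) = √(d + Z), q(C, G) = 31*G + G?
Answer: -3454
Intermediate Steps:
Q = -23 (Q = -35 + 12 = -23)
q(C, G) = 32*G
z(d) = √(-2 + d) (z(d) = √(d - 2) = √(-2 + d))
n(P, A) = -23 - A
(n(z(-6), -29) + q(38, -12)) - 3076 = ((-23 - 1*(-29)) + 32*(-12)) - 3076 = ((-23 + 29) - 384) - 3076 = (6 - 384) - 3076 = -378 - 3076 = -3454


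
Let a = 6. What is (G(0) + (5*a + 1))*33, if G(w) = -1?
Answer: 990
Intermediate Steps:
(G(0) + (5*a + 1))*33 = (-1 + (5*6 + 1))*33 = (-1 + (30 + 1))*33 = (-1 + 31)*33 = 30*33 = 990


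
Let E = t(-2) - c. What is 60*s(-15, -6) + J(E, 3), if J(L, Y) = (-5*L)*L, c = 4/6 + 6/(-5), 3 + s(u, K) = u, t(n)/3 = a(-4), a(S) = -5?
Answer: -95689/45 ≈ -2126.4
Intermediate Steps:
t(n) = -15 (t(n) = 3*(-5) = -15)
s(u, K) = -3 + u
c = -8/15 (c = 4*(1/6) + 6*(-1/5) = 2/3 - 6/5 = -8/15 ≈ -0.53333)
E = -217/15 (E = -15 - 1*(-8/15) = -15 + 8/15 = -217/15 ≈ -14.467)
J(L, Y) = -5*L**2
60*s(-15, -6) + J(E, 3) = 60*(-3 - 15) - 5*(-217/15)**2 = 60*(-18) - 5*47089/225 = -1080 - 47089/45 = -95689/45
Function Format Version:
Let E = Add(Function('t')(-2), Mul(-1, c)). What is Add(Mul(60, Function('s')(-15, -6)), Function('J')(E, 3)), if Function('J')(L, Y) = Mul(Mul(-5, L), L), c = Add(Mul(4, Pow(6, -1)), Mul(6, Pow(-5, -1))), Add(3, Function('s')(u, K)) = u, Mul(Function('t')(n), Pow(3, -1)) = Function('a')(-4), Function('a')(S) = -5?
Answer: Rational(-95689, 45) ≈ -2126.4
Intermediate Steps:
Function('t')(n) = -15 (Function('t')(n) = Mul(3, -5) = -15)
Function('s')(u, K) = Add(-3, u)
c = Rational(-8, 15) (c = Add(Mul(4, Rational(1, 6)), Mul(6, Rational(-1, 5))) = Add(Rational(2, 3), Rational(-6, 5)) = Rational(-8, 15) ≈ -0.53333)
E = Rational(-217, 15) (E = Add(-15, Mul(-1, Rational(-8, 15))) = Add(-15, Rational(8, 15)) = Rational(-217, 15) ≈ -14.467)
Function('J')(L, Y) = Mul(-5, Pow(L, 2))
Add(Mul(60, Function('s')(-15, -6)), Function('J')(E, 3)) = Add(Mul(60, Add(-3, -15)), Mul(-5, Pow(Rational(-217, 15), 2))) = Add(Mul(60, -18), Mul(-5, Rational(47089, 225))) = Add(-1080, Rational(-47089, 45)) = Rational(-95689, 45)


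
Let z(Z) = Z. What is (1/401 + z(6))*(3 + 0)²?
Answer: 21663/401 ≈ 54.022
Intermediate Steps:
(1/401 + z(6))*(3 + 0)² = (1/401 + 6)*(3 + 0)² = (1/401 + 6)*3² = (2407/401)*9 = 21663/401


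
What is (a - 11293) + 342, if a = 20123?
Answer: 9172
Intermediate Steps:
(a - 11293) + 342 = (20123 - 11293) + 342 = 8830 + 342 = 9172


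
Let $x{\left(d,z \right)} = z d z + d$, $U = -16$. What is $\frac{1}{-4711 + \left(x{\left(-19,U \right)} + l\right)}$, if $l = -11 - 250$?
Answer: $- \frac{1}{9855} \approx -0.00010147$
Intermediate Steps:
$l = -261$ ($l = -11 - 250 = -261$)
$x{\left(d,z \right)} = d + d z^{2}$ ($x{\left(d,z \right)} = d z z + d = d z^{2} + d = d + d z^{2}$)
$\frac{1}{-4711 + \left(x{\left(-19,U \right)} + l\right)} = \frac{1}{-4711 - \left(261 + 19 \left(1 + \left(-16\right)^{2}\right)\right)} = \frac{1}{-4711 - \left(261 + 19 \left(1 + 256\right)\right)} = \frac{1}{-4711 - 5144} = \frac{1}{-9855} = - \frac{1}{9855}$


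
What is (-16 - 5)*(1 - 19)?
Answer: 378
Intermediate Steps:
(-16 - 5)*(1 - 19) = -21*(-18) = 378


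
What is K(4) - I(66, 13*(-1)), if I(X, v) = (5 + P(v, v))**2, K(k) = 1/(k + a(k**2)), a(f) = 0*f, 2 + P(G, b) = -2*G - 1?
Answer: -3135/4 ≈ -783.75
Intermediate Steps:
P(G, b) = -3 - 2*G (P(G, b) = -2 + (-2*G - 1) = -2 + (-1 - 2*G) = -3 - 2*G)
a(f) = 0
K(k) = 1/k (K(k) = 1/(k + 0) = 1/k)
I(X, v) = (2 - 2*v)**2 (I(X, v) = (5 + (-3 - 2*v))**2 = (2 - 2*v)**2)
K(4) - I(66, 13*(-1)) = 1/4 - 4*(-1 + 13*(-1))**2 = 1/4 - 4*(-1 - 13)**2 = 1/4 - 4*(-14)**2 = 1/4 - 4*196 = 1/4 - 1*784 = 1/4 - 784 = -3135/4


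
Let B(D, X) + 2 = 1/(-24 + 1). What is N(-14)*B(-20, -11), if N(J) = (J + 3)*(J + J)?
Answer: -14476/23 ≈ -629.39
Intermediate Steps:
N(J) = 2*J*(3 + J) (N(J) = (3 + J)*(2*J) = 2*J*(3 + J))
B(D, X) = -47/23 (B(D, X) = -2 + 1/(-24 + 1) = -2 + 1/(-23) = -2 - 1/23 = -47/23)
N(-14)*B(-20, -11) = (2*(-14)*(3 - 14))*(-47/23) = (2*(-14)*(-11))*(-47/23) = 308*(-47/23) = -14476/23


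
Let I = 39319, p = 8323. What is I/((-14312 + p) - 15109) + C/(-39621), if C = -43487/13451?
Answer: -21849668197/11724725562 ≈ -1.8636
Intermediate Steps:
C = -43487/13451 (C = -43487*1/13451 = -43487/13451 ≈ -3.2330)
I/((-14312 + p) - 15109) + C/(-39621) = 39319/((-14312 + 8323) - 15109) - 43487/13451/(-39621) = 39319/(-5989 - 15109) - 43487/13451*(-1/39621) = 39319/(-21098) + 43487/532942071 = 39319*(-1/21098) + 43487/532942071 = -41/22 + 43487/532942071 = -21849668197/11724725562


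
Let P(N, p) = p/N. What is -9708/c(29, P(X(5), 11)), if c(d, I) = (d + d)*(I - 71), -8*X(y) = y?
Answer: 24270/12847 ≈ 1.8892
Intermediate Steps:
X(y) = -y/8
c(d, I) = 2*d*(-71 + I) (c(d, I) = (2*d)*(-71 + I) = 2*d*(-71 + I))
-9708/c(29, P(X(5), 11)) = -9708*1/(58*(-71 + 11/((-⅛*5)))) = -9708*1/(58*(-71 + 11/(-5/8))) = -9708*1/(58*(-71 + 11*(-8/5))) = -9708*1/(58*(-71 - 88/5)) = -9708/(2*29*(-443/5)) = -9708/(-25694/5) = -9708*(-5/25694) = 24270/12847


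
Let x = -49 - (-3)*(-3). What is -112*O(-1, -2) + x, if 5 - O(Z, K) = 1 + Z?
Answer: -618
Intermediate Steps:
O(Z, K) = 4 - Z (O(Z, K) = 5 - (1 + Z) = 5 + (-1 - Z) = 4 - Z)
x = -58 (x = -49 - 1*9 = -49 - 9 = -58)
-112*O(-1, -2) + x = -112*(4 - 1*(-1)) - 58 = -112*(4 + 1) - 58 = -112*5 - 58 = -560 - 58 = -618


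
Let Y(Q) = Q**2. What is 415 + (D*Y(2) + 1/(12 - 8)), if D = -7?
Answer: 1549/4 ≈ 387.25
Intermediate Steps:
415 + (D*Y(2) + 1/(12 - 8)) = 415 + (-7*2**2 + 1/(12 - 8)) = 415 + (-7*4 + 1/4) = 415 + (-28 + 1/4) = 415 - 111/4 = 1549/4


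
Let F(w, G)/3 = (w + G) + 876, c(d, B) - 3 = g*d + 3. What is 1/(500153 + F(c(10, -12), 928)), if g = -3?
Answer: 1/505493 ≈ 1.9783e-6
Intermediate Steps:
c(d, B) = 6 - 3*d (c(d, B) = 3 + (-3*d + 3) = 3 + (3 - 3*d) = 6 - 3*d)
F(w, G) = 2628 + 3*G + 3*w (F(w, G) = 3*((w + G) + 876) = 3*((G + w) + 876) = 3*(876 + G + w) = 2628 + 3*G + 3*w)
1/(500153 + F(c(10, -12), 928)) = 1/(500153 + (2628 + 3*928 + 3*(6 - 3*10))) = 1/(500153 + (2628 + 2784 + 3*(6 - 30))) = 1/(500153 + (2628 + 2784 + 3*(-24))) = 1/(500153 + (2628 + 2784 - 72)) = 1/(500153 + 5340) = 1/505493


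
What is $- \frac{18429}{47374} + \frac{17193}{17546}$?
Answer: $\frac{122786487}{207806051} \approx 0.59087$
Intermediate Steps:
$- \frac{18429}{47374} + \frac{17193}{17546} = \frac{122786487}{207806051}$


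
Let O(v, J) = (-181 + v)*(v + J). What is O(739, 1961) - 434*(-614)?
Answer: 1773076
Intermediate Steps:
O(v, J) = (-181 + v)*(J + v)
O(739, 1961) - 434*(-614) = (739² - 181*1961 - 181*739 + 1961*739) - 434*(-614) = (546121 - 354941 - 133759 + 1449179) + 266476 = 1506600 + 266476 = 1773076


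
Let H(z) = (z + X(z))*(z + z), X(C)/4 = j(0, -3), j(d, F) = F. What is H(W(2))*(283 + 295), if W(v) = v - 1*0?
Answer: -23120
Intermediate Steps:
X(C) = -12 (X(C) = 4*(-3) = -12)
W(v) = v (W(v) = v + 0 = v)
H(z) = 2*z*(-12 + z) (H(z) = (z - 12)*(z + z) = (-12 + z)*(2*z) = 2*z*(-12 + z))
H(W(2))*(283 + 295) = (2*2*(-12 + 2))*(283 + 295) = (2*2*(-10))*578 = -40*578 = -23120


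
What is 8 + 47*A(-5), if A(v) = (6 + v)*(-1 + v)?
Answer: -274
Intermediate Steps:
A(v) = (-1 + v)*(6 + v)
8 + 47*A(-5) = 8 + 47*(-6 + (-5)² + 5*(-5)) = 8 + 47*(-6 + 25 - 25) = 8 + 47*(-6) = 8 - 282 = -274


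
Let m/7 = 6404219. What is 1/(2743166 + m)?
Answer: 1/47572699 ≈ 2.1020e-8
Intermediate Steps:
m = 44829533 (m = 7*6404219 = 44829533)
1/(2743166 + m) = 1/(2743166 + 44829533) = 1/47572699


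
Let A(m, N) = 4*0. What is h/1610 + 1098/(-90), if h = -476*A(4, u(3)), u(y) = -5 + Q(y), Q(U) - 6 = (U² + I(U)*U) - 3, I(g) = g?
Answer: -61/5 ≈ -12.200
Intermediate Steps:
Q(U) = 3 + 2*U² (Q(U) = 6 + ((U² + U*U) - 3) = 6 + ((U² + U²) - 3) = 6 + (2*U² - 3) = 6 + (-3 + 2*U²) = 3 + 2*U²)
u(y) = -2 + 2*y² (u(y) = -5 + (3 + 2*y²) = -2 + 2*y²)
A(m, N) = 0
h = 0 (h = -476*0 = 0)
h/1610 + 1098/(-90) = 0/1610 + 1098/(-90) = 0*(1/1610) + 1098*(-1/90) = 0 - 61/5 = -61/5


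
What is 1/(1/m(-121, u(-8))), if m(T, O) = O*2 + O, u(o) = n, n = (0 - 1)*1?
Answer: -3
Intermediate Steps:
n = -1 (n = -1*1 = -1)
u(o) = -1
m(T, O) = 3*O (m(T, O) = 2*O + O = 3*O)
1/(1/m(-121, u(-8))) = 1/(1/(3*(-1))) = 1/(1/(-3)) = 1/(-⅓) = -3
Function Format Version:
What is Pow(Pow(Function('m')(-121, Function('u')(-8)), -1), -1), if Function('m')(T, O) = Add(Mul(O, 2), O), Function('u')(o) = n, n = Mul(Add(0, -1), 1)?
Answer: -3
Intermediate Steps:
n = -1 (n = Mul(-1, 1) = -1)
Function('u')(o) = -1
Function('m')(T, O) = Mul(3, O) (Function('m')(T, O) = Add(Mul(2, O), O) = Mul(3, O))
Pow(Pow(Function('m')(-121, Function('u')(-8)), -1), -1) = Pow(Pow(Mul(3, -1), -1), -1) = Pow(Pow(-3, -1), -1) = Pow(Rational(-1, 3), -1) = -3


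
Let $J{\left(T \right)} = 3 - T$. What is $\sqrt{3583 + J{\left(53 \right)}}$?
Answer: $\sqrt{3533} \approx 59.439$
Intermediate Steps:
$\sqrt{3583 + J{\left(53 \right)}} = \sqrt{3583 + \left(3 - 53\right)} = \sqrt{3583 - 50} = \sqrt{3533}$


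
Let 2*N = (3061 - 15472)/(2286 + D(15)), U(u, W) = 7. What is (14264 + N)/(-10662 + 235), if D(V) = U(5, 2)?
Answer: -65402293/47818222 ≈ -1.3677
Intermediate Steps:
D(V) = 7
N = -12411/4586 (N = ((3061 - 15472)/(2286 + 7))/2 = (-12411/2293)/2 = (-12411*1/2293)/2 = (1/2)*(-12411/2293) = -12411/4586 ≈ -2.7063)
(14264 + N)/(-10662 + 235) = (14264 - 12411/4586)/(-10662 + 235) = (65402293/4586)/(-10427) = (65402293/4586)*(-1/10427) = -65402293/47818222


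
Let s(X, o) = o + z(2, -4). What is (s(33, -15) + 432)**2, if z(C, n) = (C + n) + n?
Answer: 168921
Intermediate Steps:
z(C, n) = C + 2*n
s(X, o) = -6 + o (s(X, o) = o + (2 + 2*(-4)) = o + (2 - 8) = o - 6 = -6 + o)
(s(33, -15) + 432)**2 = ((-6 - 15) + 432)**2 = (-21 + 432)**2 = 411**2 = 168921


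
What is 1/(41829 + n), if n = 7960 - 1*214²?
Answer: 1/3993 ≈ 0.00025044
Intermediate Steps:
n = -37836 (n = 7960 - 1*45796 = 7960 - 45796 = -37836)
1/(41829 + n) = 1/(41829 - 37836) = 1/3993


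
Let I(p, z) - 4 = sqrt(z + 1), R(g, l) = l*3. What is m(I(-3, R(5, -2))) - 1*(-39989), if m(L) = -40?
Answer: 39949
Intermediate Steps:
R(g, l) = 3*l
I(p, z) = 4 + sqrt(1 + z) (I(p, z) = 4 + sqrt(z + 1) = 4 + sqrt(1 + z))
m(I(-3, R(5, -2))) - 1*(-39989) = -40 - 1*(-39989) = -40 + 39989 = 39949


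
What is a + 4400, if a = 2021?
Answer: 6421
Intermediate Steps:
a + 4400 = 2021 + 4400 = 6421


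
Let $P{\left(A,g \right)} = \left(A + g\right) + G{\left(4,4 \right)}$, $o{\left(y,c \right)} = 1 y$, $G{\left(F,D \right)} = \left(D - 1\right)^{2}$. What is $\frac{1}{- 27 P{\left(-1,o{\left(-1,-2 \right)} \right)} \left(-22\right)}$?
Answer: $\frac{1}{4158} \approx 0.0002405$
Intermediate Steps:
$G{\left(F,D \right)} = \left(-1 + D\right)^{2}$
$o{\left(y,c \right)} = y$
$P{\left(A,g \right)} = 9 + A + g$ ($P{\left(A,g \right)} = \left(A + g\right) + \left(-1 + 4\right)^{2} = \left(A + g\right) + 3^{2} = \left(A + g\right) + 9 = 9 + A + g$)
$\frac{1}{- 27 P{\left(-1,o{\left(-1,-2 \right)} \right)} \left(-22\right)} = \frac{1}{- 27 \left(9 - 1 - 1\right) \left(-22\right)} = \frac{1}{\left(-27\right) 7 \left(-22\right)} = \frac{1}{\left(-189\right) \left(-22\right)} = \frac{1}{4158}$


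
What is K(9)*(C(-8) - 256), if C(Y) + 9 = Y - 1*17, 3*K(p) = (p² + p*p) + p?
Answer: -16530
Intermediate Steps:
K(p) = p/3 + 2*p²/3 (K(p) = ((p² + p*p) + p)/3 = ((p² + p²) + p)/3 = (2*p² + p)/3 = (p + 2*p²)/3 = p/3 + 2*p²/3)
C(Y) = -26 + Y (C(Y) = -9 + (Y - 1*17) = -9 + (Y - 17) = -9 + (-17 + Y) = -26 + Y)
K(9)*(C(-8) - 256) = ((⅓)*9*(1 + 2*9))*((-26 - 8) - 256) = ((⅓)*9*(1 + 18))*(-34 - 256) = ((⅓)*9*19)*(-290) = 57*(-290) = -16530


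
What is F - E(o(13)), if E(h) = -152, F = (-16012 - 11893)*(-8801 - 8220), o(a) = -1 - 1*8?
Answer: 474971157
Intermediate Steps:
o(a) = -9 (o(a) = -1 - 8 = -9)
F = 474971005 (F = -27905*(-17021) = 474971005)
F - E(o(13)) = 474971005 - 1*(-152) = 474971005 + 152 = 474971157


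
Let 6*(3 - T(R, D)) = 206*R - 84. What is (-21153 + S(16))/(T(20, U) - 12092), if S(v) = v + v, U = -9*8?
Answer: 63363/38285 ≈ 1.6550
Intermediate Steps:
U = -72
T(R, D) = 17 - 103*R/3 (T(R, D) = 3 - (206*R - 84)/6 = 3 - (-84 + 206*R)/6 = 3 + (14 - 103*R/3) = 17 - 103*R/3)
S(v) = 2*v
(-21153 + S(16))/(T(20, U) - 12092) = (-21153 + 2*16)/((17 - 103/3*20) - 12092) = (-21153 + 32)/((17 - 2060/3) - 12092) = -21121/(-2009/3 - 12092) = -21121/(-38285/3) = -21121*(-3/38285) = 63363/38285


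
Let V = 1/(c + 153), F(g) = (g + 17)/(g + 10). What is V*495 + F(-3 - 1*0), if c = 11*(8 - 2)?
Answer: 311/73 ≈ 4.2603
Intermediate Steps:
F(g) = (17 + g)/(10 + g)
c = 66 (c = 11*6 = 66)
V = 1/219 (V = 1/(66 + 153) = 1/219 ≈ 0.0045662)
V*495 + F(-3 - 1*0) = (1/219)*495 + (17 + (-3 - 1*0))/(10 + (-3 - 1*0)) = 165/73 + (17 + (-3 + 0))/(10 + (-3 + 0)) = 165/73 + (17 - 3)/(10 - 3) = 165/73 + 14/7 = 165/73 + (⅐)*14 = 165/73 + 2 = 311/73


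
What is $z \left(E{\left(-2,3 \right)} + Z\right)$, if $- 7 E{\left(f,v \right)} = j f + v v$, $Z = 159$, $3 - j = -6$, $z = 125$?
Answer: $\frac{140250}{7} \approx 20036.0$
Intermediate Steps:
$j = 9$ ($j = 3 - -6 = 3 + 6 = 9$)
$E{\left(f,v \right)} = - \frac{9 f}{7} - \frac{v^{2}}{7}$ ($E{\left(f,v \right)} = - \frac{9 f + v v}{7} = - \frac{9 f + v^{2}}{7} = - \frac{v^{2} + 9 f}{7} = - \frac{9 f}{7} - \frac{v^{2}}{7}$)
$z \left(E{\left(-2,3 \right)} + Z\right) = 125 \left(\left(\left(- \frac{9}{7}\right) \left(-2\right) - \frac{3^{2}}{7}\right) + 159\right) = 125 \left(\left(\frac{18}{7} - \frac{9}{7}\right) + 159\right) = 125 \left(\frac{9}{7} + 159\right) = 125 \cdot \frac{1122}{7} = \frac{140250}{7}$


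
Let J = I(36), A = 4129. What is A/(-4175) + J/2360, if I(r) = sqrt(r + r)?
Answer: -4129/4175 + 3*sqrt(2)/1180 ≈ -0.98539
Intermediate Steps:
I(r) = sqrt(2)*sqrt(r) (I(r) = sqrt(2*r) = sqrt(2)*sqrt(r))
J = 6*sqrt(2) (J = sqrt(2)*sqrt(36) = sqrt(2)*6 = 6*sqrt(2) ≈ 8.4853)
A/(-4175) + J/2360 = 4129/(-4175) + (6*sqrt(2))/2360 = 4129*(-1/4175) + (6*sqrt(2))*(1/2360) = -4129/4175 + 3*sqrt(2)/1180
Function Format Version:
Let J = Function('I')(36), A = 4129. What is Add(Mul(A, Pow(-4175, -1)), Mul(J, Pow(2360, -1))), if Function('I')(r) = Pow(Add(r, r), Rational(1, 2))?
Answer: Add(Rational(-4129, 4175), Mul(Rational(3, 1180), Pow(2, Rational(1, 2)))) ≈ -0.98539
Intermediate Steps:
Function('I')(r) = Mul(Pow(2, Rational(1, 2)), Pow(r, Rational(1, 2))) (Function('I')(r) = Pow(Mul(2, r), Rational(1, 2)) = Mul(Pow(2, Rational(1, 2)), Pow(r, Rational(1, 2))))
J = Mul(6, Pow(2, Rational(1, 2))) (J = Mul(Pow(2, Rational(1, 2)), Pow(36, Rational(1, 2))) = Mul(Pow(2, Rational(1, 2)), 6) = Mul(6, Pow(2, Rational(1, 2))) ≈ 8.4853)
Add(Mul(A, Pow(-4175, -1)), Mul(J, Pow(2360, -1))) = Add(Mul(4129, Pow(-4175, -1)), Mul(Mul(6, Pow(2, Rational(1, 2))), Pow(2360, -1))) = Add(Mul(4129, Rational(-1, 4175)), Mul(Mul(6, Pow(2, Rational(1, 2))), Rational(1, 2360))) = Add(Rational(-4129, 4175), Mul(Rational(3, 1180), Pow(2, Rational(1, 2))))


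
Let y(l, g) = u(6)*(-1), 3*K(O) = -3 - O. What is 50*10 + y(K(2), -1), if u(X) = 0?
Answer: 500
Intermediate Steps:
K(O) = -1 - O/3 (K(O) = (-3 - O)/3 = -1 - O/3)
y(l, g) = 0 (y(l, g) = 0*(-1) = 0)
50*10 + y(K(2), -1) = 50*10 + 0 = 500 + 0 = 500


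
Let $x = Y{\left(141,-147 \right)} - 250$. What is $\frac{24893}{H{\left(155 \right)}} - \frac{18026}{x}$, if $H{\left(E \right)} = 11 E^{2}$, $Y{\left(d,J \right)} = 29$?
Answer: $\frac{13986283}{171275} \approx 81.66$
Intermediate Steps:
$x = -221$ ($x = 29 - 250 = -221$)
$\frac{24893}{H{\left(155 \right)}} - \frac{18026}{x} = \frac{24893}{11 \cdot 155^{2}} - \frac{18026}{-221} = \frac{24893}{11 \cdot 24025} - - \frac{18026}{221} = \frac{24893}{264275} + \frac{18026}{221} = 24893 \cdot \frac{1}{264275} + \frac{18026}{221} = \frac{73}{775} + \frac{18026}{221} = \frac{13986283}{171275}$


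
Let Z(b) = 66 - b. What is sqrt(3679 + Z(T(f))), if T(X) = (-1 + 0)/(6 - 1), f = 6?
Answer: sqrt(93630)/5 ≈ 61.198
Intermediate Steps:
T(X) = -1/5
sqrt(3679 + Z(T(f))) = sqrt(3679 + (66 - 1*(-1/5))) = sqrt(3679 + (66 + 1/5)) = sqrt(3679 + 331/5) = sqrt(18726/5) = sqrt(93630)/5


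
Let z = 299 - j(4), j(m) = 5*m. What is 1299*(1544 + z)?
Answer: 2368077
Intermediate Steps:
z = 279 (z = 299 - 5*4 = 299 - 1*20 = 299 - 20 = 279)
1299*(1544 + z) = 1299*(1544 + 279) = 1299*1823 = 2368077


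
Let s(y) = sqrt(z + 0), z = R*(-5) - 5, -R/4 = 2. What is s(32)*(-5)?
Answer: -5*sqrt(35) ≈ -29.580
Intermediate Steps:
R = -8 (R = -4*2 = -8)
z = 35 (z = -8*(-5) - 5 = 40 - 5 = 35)
s(y) = sqrt(35) (s(y) = sqrt(35 + 0) = sqrt(35))
s(32)*(-5) = sqrt(35)*(-5) = -5*sqrt(35)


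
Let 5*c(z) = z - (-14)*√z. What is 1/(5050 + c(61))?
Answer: 25311/128126953 - 14*√61/128126953 ≈ 0.00019669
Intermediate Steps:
c(z) = z/5 + 14*√z/5 (c(z) = (z - (-14)*√z)/5 = (z + 14*√z)/5 = z/5 + 14*√z/5)
1/(5050 + c(61)) = 1/(5050 + ((⅕)*61 + 14*√61/5)) = 1/(5050 + (61/5 + 14*√61/5)) = 1/(25311/5 + 14*√61/5)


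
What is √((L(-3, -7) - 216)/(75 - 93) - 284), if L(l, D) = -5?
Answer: I*√9782/6 ≈ 16.484*I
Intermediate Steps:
√((L(-3, -7) - 216)/(75 - 93) - 284) = √((-5 - 216)/(75 - 93) - 284) = √(-221/(-18) - 284) = √(-221*(-1/18) - 284) = √(221/18 - 284) = √(-4891/18) = I*√9782/6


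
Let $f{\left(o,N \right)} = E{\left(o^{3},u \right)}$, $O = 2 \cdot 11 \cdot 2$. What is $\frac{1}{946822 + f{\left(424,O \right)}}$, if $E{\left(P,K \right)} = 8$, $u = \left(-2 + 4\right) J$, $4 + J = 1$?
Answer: $\frac{1}{946830} \approx 1.0562 \cdot 10^{-6}$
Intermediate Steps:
$J = -3$ ($J = -4 + 1 = -3$)
$O = 44$ ($O = 22 \cdot 2 = 44$)
$u = -6$ ($u = \left(-2 + 4\right) \left(-3\right) = 2 \left(-3\right) = -6$)
$f{\left(o,N \right)} = 8$
$\frac{1}{946822 + f{\left(424,O \right)}} = \frac{1}{946822 + 8} = \frac{1}{946830}$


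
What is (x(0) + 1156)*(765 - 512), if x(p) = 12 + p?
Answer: 295504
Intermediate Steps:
(x(0) + 1156)*(765 - 512) = ((12 + 0) + 1156)*(765 - 512) = (12 + 1156)*253 = 1168*253 = 295504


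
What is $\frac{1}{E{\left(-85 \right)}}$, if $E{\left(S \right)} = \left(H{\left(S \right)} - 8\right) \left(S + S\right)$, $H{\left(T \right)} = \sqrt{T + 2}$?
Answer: $\frac{4}{12495} + \frac{i \sqrt{83}}{24990} \approx 0.00032013 + 0.00036456 i$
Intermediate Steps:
$H{\left(T \right)} = \sqrt{2 + T}$
$E{\left(S \right)} = 2 S \left(-8 + \sqrt{2 + S}\right)$ ($E{\left(S \right)} = \left(\sqrt{2 + S} - 8\right) \left(S + S\right) = \left(-8 + \sqrt{2 + S}\right) 2 S = 2 S \left(-8 + \sqrt{2 + S}\right)$)
$\frac{1}{E{\left(-85 \right)}} = \frac{1}{2 \left(-85\right) \left(-8 + \sqrt{2 - 85}\right)} = \frac{1}{2 \left(-85\right) \left(-8 + \sqrt{-83}\right)} = \frac{1}{2 \left(-85\right) \left(-8 + i \sqrt{83}\right)} = \frac{1}{1360 - 170 i \sqrt{83}}$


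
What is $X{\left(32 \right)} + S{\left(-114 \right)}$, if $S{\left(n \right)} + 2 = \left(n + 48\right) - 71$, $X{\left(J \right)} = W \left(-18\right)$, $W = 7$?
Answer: $-265$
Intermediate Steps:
$X{\left(J \right)} = -126$ ($X{\left(J \right)} = 7 \left(-18\right) = -126$)
$S{\left(n \right)} = -25 + n$ ($S{\left(n \right)} = -2 + \left(\left(n + 48\right) - 71\right) = -2 + \left(\left(48 + n\right) - 71\right) = -2 + \left(-23 + n\right) = -25 + n$)
$X{\left(32 \right)} + S{\left(-114 \right)} = -126 - 139 = -265$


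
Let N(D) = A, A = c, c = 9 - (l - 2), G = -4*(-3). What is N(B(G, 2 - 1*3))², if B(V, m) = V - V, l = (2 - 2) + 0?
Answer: 121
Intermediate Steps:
G = 12
l = 0 (l = 0 + 0 = 0)
B(V, m) = 0
c = 11 (c = 9 - (0 - 2) = 9 - 1*(-2) = 9 + 2 = 11)
A = 11
N(D) = 11
N(B(G, 2 - 1*3))² = 11² = 121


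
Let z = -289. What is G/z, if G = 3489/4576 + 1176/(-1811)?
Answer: -937203/2394982304 ≈ -0.00039132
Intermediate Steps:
G = 937203/8287136 (G = 3489*(1/4576) + 1176*(-1/1811) = 3489/4576 - 1176/1811 = 937203/8287136 ≈ 0.11309)
G/z = (937203/8287136)/(-289) = (937203/8287136)*(-1/289) = -937203/2394982304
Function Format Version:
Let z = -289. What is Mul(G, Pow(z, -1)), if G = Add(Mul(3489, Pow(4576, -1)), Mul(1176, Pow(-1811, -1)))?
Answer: Rational(-937203, 2394982304) ≈ -0.00039132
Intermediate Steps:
G = Rational(937203, 8287136) (G = Add(Mul(3489, Rational(1, 4576)), Mul(1176, Rational(-1, 1811))) = Add(Rational(3489, 4576), Rational(-1176, 1811)) = Rational(937203, 8287136) ≈ 0.11309)
Mul(G, Pow(z, -1)) = Mul(Rational(937203, 8287136), Pow(-289, -1)) = Mul(Rational(937203, 8287136), Rational(-1, 289)) = Rational(-937203, 2394982304)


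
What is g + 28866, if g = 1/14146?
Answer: 408338437/14146 ≈ 28866.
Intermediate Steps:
g = 1/14146 ≈ 7.0691e-5
g + 28866 = 1/14146 + 28866 = 408338437/14146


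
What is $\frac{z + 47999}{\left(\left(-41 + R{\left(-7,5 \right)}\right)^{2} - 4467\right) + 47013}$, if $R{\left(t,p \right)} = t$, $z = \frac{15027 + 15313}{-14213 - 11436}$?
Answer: $\frac{410365337}{383452550} \approx 1.0702$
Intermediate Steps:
$z = - \frac{30340}{25649}$ ($z = \frac{30340}{-25649} = 30340 \left(- \frac{1}{25649}\right) = - \frac{30340}{25649} \approx -1.1829$)
$\frac{z + 47999}{\left(\left(-41 + R{\left(-7,5 \right)}\right)^{2} - 4467\right) + 47013} = \frac{- \frac{30340}{25649} + 47999}{\left(\left(-41 - 7\right)^{2} - 4467\right) + 47013} = \frac{1231096011}{25649 \left(\left(\left(-48\right)^{2} - 4467\right) + 47013\right)} = \frac{1231096011}{25649 \left(\left(2304 - 4467\right) + 47013\right)} = \frac{1231096011}{25649 \left(-2163 + 47013\right)} = \frac{1231096011}{25649 \cdot 44850} = \frac{1231096011}{25649} \cdot \frac{1}{44850} = \frac{410365337}{383452550}$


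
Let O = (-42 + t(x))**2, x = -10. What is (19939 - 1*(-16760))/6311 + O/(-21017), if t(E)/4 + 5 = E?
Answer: 705643239/132638287 ≈ 5.3201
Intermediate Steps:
t(E) = -20 + 4*E
O = 10404 (O = (-42 + (-20 + 4*(-10)))**2 = (-42 + (-20 - 40))**2 = (-42 - 60)**2 = (-102)**2 = 10404)
(19939 - 1*(-16760))/6311 + O/(-21017) = (19939 - 1*(-16760))/6311 + 10404/(-21017) = (19939 + 16760)*(1/6311) + 10404*(-1/21017) = 36699*(1/6311) - 10404/21017 = 36699/6311 - 10404/21017 = 705643239/132638287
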